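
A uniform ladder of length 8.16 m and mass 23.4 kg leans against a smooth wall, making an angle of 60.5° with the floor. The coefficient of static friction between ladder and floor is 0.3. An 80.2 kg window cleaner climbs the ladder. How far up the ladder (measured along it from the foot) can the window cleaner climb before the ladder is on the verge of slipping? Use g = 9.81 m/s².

d ≈ 4.4 m

Taking torques about the foot of the ladder:
Ladder weight 23.4×9.81 = 229.6 N acts at 4.08 m along the ladder; its horizontal arm is 4.08·cos60.5° = 2.009 m → τ = 461.3 N·m clockwise.
Window cleaner weight 80.2×9.81 = 786.8 N at distance d → arm d·cos60.5° → τ = 786.8·d·0.4924 clockwise.
Wall normal N at the top has arm L sinθ = 7.102 m counterclockwise, so Στ = 0 gives N·7.102 = 461.3 + 387.4·d.
ΣFy = 0 ⇒ N_floor = 1016 N, so the maximum friction is μ_s·N_floor = 0.3×1016 = 304.8 N. ΣFx = 0 ⇒ N_wall = f, so at the slipping point N = 304.8 N.
Substituting: 304.8×7.102 = 461.3 + 387.4·d ⇒ d = (2165 − 461.3) / 387.4 = 4.4 m.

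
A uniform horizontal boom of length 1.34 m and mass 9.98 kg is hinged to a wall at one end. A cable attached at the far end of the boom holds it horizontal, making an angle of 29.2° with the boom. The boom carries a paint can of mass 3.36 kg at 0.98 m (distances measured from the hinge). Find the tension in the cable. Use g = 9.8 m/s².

T ≈ 150 N

Taking torques about the hinge:
Beam weight: 9.98 × 9.8 = 97.8 N down at 0.67 m → arm 0.67 m, τ = 97.8 × 0.67 = 65.53 N·m clockwise.
Paint can: 3.36 × 9.8 = 32.93 N down at 0.98 m → arm 0.98 m, τ = 32.93 × 0.98 = 32.27 N·m clockwise.
Total clockwise load moment = 97.8 N·m.
The cable tension T acts at 1.34 m; only its component perpendicular to the boom, T sinθ, produces torque. sin 29.2° = 0.4879.
Balancing moments: T × 1.34 × 0.4879 = 97.8, giving T = 97.8 / 0.6538 = 150 N.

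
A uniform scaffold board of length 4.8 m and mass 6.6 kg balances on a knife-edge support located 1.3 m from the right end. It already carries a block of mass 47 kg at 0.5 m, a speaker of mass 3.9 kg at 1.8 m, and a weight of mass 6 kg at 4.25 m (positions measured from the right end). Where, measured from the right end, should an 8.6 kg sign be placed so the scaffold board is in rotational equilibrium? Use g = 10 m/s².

x ≈ 2.54 m from the right end

About the knife-edge support (at 1.3 m from the right end):
Beam weight: 6.6 × 10 = 66 N down at 2.4 m → arm 1.1 m, τ = 66 × 1.1 = 72.6 N·m counterclockwise.
Block: 47 × 10 = 470 N down at 0.5 m → arm 0.8 m, τ = 470 × 0.8 = 376 N·m clockwise.
Speaker: 3.9 × 10 = 39 N down at 1.8 m → arm 0.5 m, τ = 39 × 0.5 = 19.5 N·m counterclockwise.
Weight: 6 × 10 = 60 N down at 4.25 m → arm 2.95 m, τ = 60 × 2.95 = 177 N·m counterclockwise.
Net moment of existing loads = 106.9 N·m clockwise.
The sign weighs 8.6 × 10 = 86 N and must supply an equal counterclockwise moment, so its lever arm about the knife-edge support is 106.9 / 86 = 1.24 m.
That puts it at 1.3 + 1.24 = 2.54 m from the right end.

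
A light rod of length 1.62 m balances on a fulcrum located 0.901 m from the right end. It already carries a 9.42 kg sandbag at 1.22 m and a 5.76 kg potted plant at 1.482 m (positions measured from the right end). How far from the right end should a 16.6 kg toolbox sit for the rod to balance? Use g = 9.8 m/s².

x ≈ 0.518 m from the right end

Sum moments about the fulcrum (at 0.901 m from the right end) (the support reaction has zero arm there).
Sandbag: 9.42 × 9.8 = 92.32 N down at 1.22 m → arm 0.319 m, τ = 92.32 × 0.319 = 29.45 N·m counterclockwise.
Potted plant: 5.76 × 9.8 = 56.45 N down at 1.482 m → arm 0.581 m, τ = 56.45 × 0.581 = 32.8 N·m counterclockwise.
Net moment of existing loads = 62.25 N·m counterclockwise.
The toolbox weighs 16.6 × 9.8 = 162.7 N and must supply an equal clockwise moment, so its lever arm about the fulcrum is 62.25 / 162.7 = 0.383 m.
That puts it at 0.901 − 0.383 = 0.518 m from the right end.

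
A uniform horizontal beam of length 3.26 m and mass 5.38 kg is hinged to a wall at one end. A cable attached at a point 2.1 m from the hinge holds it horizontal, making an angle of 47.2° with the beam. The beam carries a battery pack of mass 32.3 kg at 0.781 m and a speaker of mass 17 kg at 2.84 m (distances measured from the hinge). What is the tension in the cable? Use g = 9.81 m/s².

T ≈ 524 N

Choose the hinge as the axis so the unknown hinge reaction has zero arm there.
Beam weight: 5.38 × 9.81 = 52.78 N down at 1.63 m → arm 1.63 m, τ = 52.78 × 1.63 = 86.03 N·m clockwise.
Battery pack: 32.3 × 9.81 = 316.9 N down at 0.781 m → arm 0.781 m, τ = 316.9 × 0.781 = 247.5 N·m clockwise.
Speaker: 17 × 9.81 = 166.8 N down at 2.84 m → arm 2.84 m, τ = 166.8 × 2.84 = 473.7 N·m clockwise.
Total clockwise load moment = 807.2 N·m.
The cable tension T acts at 2.1 m; only its component perpendicular to the beam, T sinθ, produces torque. sin 47.2° = 0.7337.
Balancing moments: T × 2.1 × 0.7337 = 807.2, giving T = 807.2 / 1.541 = 524 N.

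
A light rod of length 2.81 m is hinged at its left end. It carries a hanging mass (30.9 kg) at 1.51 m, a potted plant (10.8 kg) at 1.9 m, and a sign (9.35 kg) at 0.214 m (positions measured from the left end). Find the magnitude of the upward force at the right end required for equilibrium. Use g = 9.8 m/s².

F ≈ 241 N

About the left end:
Hanging mass: 30.9 × 9.8 = 302.8 N down at 1.51 m → arm 1.51 m, τ = 302.8 × 1.51 = 457.2 N·m clockwise.
Potted plant: 10.8 × 9.8 = 105.8 N down at 1.9 m → arm 1.9 m, τ = 105.8 × 1.9 = 201 N·m clockwise.
Sign: 9.35 × 9.8 = 91.63 N down at 0.214 m → arm 0.214 m, τ = 91.63 × 0.214 = 19.61 N·m clockwise.
Net moment of the loads = 677.8 N·m clockwise.
The upward force F acts at the right end, arm 2.81 m, giving F × 2.81 counterclockwise.
Setting net torque to zero: F × 2.81 = 677.8 → F = 677.8 / 2.81 = 241 N.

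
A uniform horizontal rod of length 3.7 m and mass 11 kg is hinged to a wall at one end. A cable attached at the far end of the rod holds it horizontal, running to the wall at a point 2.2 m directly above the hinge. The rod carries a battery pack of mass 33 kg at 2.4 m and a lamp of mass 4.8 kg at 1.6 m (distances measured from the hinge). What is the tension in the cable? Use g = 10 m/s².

Taking torques about the hinge:
Beam weight: 11 × 10 = 110 N down at 1.85 m → arm 1.85 m, τ = 110 × 1.85 = 203.5 N·m clockwise.
Battery pack: 33 × 10 = 330 N down at 2.4 m → arm 2.4 m, τ = 330 × 2.4 = 792 N·m clockwise.
Lamp: 4.8 × 10 = 48 N down at 1.6 m → arm 1.6 m, τ = 48 × 1.6 = 76.8 N·m clockwise.
Total clockwise load moment = 1072 N·m.
The cable tension T acts at 3.7 m; only its component perpendicular to the rod, T sinθ, produces torque. sinθ = h/√(h²+d²) = 2.2/√(2.2²+3.7²) = 0.5111.
Balancing moments: T × 3.7 × 0.5111 = 1072, giving T = 1072 / 1.891 = 567 N.

T ≈ 567 N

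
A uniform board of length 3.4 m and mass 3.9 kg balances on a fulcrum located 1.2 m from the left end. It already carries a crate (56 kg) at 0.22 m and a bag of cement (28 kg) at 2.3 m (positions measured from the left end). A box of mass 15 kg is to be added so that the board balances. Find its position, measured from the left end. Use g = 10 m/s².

x ≈ 2.68 m from the left end

Take moments about the fulcrum (at 1.2 m from the left end).
Beam weight: 3.9 × 10 = 39 N down at 1.7 m → arm 0.5 m, τ = 39 × 0.5 = 19.5 N·m clockwise.
Crate: 56 × 10 = 560 N down at 0.22 m → arm 0.98 m, τ = 560 × 0.98 = 548.8 N·m counterclockwise.
Bag of cement: 28 × 10 = 280 N down at 2.3 m → arm 1.1 m, τ = 280 × 1.1 = 308 N·m clockwise.
Net moment of existing loads = 221.3 N·m counterclockwise.
The box weighs 15 × 10 = 150 N and must supply an equal clockwise moment, so its lever arm about the fulcrum is 221.3 / 150 = 1.48 m.
That puts it at 1.2 + 1.48 = 2.68 m from the left end.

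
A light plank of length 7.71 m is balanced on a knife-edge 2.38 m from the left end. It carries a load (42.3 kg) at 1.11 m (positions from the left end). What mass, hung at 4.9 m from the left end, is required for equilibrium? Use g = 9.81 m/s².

m ≈ 21.3 kg

Taking torques about the knife-edge (at 2.38 m from the left end):
Load: 42.3 × 9.81 = 415 N down at 1.11 m → arm 1.27 m, τ = 415 × 1.27 = 527 N·m counterclockwise.
Net moment of known loads = 527 N·m counterclockwise.
An unknown mass m at 4.9 m has arm 2.52 m; its moment is m·g·2.52 clockwise.
For rotational equilibrium, m × 9.81 × 2.52 = 527, so m = 527 / (9.81 × 2.52) = 21.3 kg.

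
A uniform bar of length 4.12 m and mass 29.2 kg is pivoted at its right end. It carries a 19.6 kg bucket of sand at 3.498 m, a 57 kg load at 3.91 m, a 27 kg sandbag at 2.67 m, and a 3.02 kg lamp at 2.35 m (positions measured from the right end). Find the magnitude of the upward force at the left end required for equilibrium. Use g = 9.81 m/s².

Choose the right end as the axis so the unknown pivot reaction has zero arm there.
Beam weight: 29.2 × 9.81 = 286.5 N down at 2.06 m → arm 2.06 m, τ = 286.5 × 2.06 = 590.2 N·m counterclockwise.
Bucket of sand: 19.6 × 9.81 = 192.3 N down at 3.498 m → arm 3.498 m, τ = 192.3 × 3.498 = 672.7 N·m counterclockwise.
Load: 57 × 9.81 = 559.2 N down at 3.91 m → arm 3.91 m, τ = 559.2 × 3.91 = 2186 N·m counterclockwise.
Sandbag: 27 × 9.81 = 264.9 N down at 2.67 m → arm 2.67 m, τ = 264.9 × 2.67 = 707.3 N·m counterclockwise.
Lamp: 3.02 × 9.81 = 29.63 N down at 2.35 m → arm 2.35 m, τ = 29.63 × 2.35 = 69.63 N·m counterclockwise.
Net moment of the loads = 4226 N·m counterclockwise.
The upward force F acts at the left end, arm 4.12 m, giving F × 4.12 clockwise.
For rotational equilibrium, F × 4.12 = 4226, so F = 4226 / 4.12 = 1030 N.

F ≈ 1030 N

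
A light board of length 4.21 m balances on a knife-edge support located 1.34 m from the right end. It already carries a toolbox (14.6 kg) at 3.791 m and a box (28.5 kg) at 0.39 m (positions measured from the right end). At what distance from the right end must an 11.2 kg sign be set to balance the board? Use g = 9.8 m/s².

Take moments about the knife-edge support (at 1.34 m from the right end).
Toolbox: 14.6 × 9.8 = 143.1 N down at 3.791 m → arm 2.451 m, τ = 143.1 × 2.451 = 350.7 N·m counterclockwise.
Box: 28.5 × 9.8 = 279.3 N down at 0.39 m → arm 0.95 m, τ = 279.3 × 0.95 = 265.3 N·m clockwise.
Net moment of existing loads = 85.4 N·m counterclockwise.
The sign weighs 11.2 × 9.8 = 109.8 N and must supply an equal clockwise moment, so its lever arm about the knife-edge support is 85.4 / 109.8 = 0.778 m.
That puts it at 1.34 − 0.778 = 0.562 m from the right end.

x ≈ 0.562 m from the right end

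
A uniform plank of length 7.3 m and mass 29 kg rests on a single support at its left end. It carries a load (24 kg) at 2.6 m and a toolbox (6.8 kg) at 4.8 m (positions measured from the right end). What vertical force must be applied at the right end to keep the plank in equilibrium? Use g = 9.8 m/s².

Sum moments about the left end (the unknown pivot reaction has zero arm there).
Beam weight: 29 × 9.8 = 284.2 N down at 3.65 m → arm 3.65 m, τ = 284.2 × 3.65 = 1037 N·m clockwise.
Load: 24 × 9.8 = 235.2 N down at 2.6 m → arm 4.7 m, τ = 235.2 × 4.7 = 1105 N·m clockwise.
Toolbox: 6.8 × 9.8 = 66.64 N down at 4.8 m → arm 2.5 m, τ = 66.64 × 2.5 = 166.6 N·m clockwise.
Net moment of the loads = 2309 N·m clockwise.
The upward force F acts at the right end, arm 7.3 m, giving F × 7.3 counterclockwise.
For rotational equilibrium, F × 7.3 = 2309, so F = 2309 / 7.3 = 316 N.

F ≈ 316 N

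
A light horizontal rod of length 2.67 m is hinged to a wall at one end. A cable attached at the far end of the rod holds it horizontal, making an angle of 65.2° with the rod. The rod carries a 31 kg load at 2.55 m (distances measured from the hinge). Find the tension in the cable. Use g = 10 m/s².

Sum moments about the hinge (the unknown hinge reaction has zero arm there).
Load: 31 × 10 = 310 N down at 2.55 m → arm 2.55 m, τ = 310 × 2.55 = 790.5 N·m clockwise.
Total clockwise load moment = 790.5 N·m.
The cable tension T acts at 2.67 m; only its component perpendicular to the rod, T sinθ, produces torque. sin 65.2° = 0.9078.
Στ = 0 ⇒ T × 2.67 × 0.9078 = 790.5 ⇒ T = 790.5 / 2.424 = 326 N.

T ≈ 326 N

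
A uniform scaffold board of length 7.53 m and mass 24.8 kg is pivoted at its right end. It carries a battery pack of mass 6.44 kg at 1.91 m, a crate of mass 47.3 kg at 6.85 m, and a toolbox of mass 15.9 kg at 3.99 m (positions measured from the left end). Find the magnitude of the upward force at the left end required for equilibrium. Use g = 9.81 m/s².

Taking torques about the right end:
Beam weight: 24.8 × 9.81 = 243.3 N down at 3.765 m → arm 3.765 m, τ = 243.3 × 3.765 = 916 N·m counterclockwise.
Battery pack: 6.44 × 9.81 = 63.18 N down at 1.91 m → arm 5.62 m, τ = 63.18 × 5.62 = 355.1 N·m counterclockwise.
Crate: 47.3 × 9.81 = 464 N down at 6.85 m → arm 0.68 m, τ = 464 × 0.68 = 315.5 N·m counterclockwise.
Toolbox: 15.9 × 9.81 = 156 N down at 3.99 m → arm 3.54 m, τ = 156 × 3.54 = 552.2 N·m counterclockwise.
Net moment of the loads = 2139 N·m counterclockwise.
The upward force F acts at the left end, arm 7.53 m, giving F × 7.53 clockwise.
Balancing moments: F × 7.53 = 2139, giving F = 2139 / 7.53 = 284 N.

F ≈ 284 N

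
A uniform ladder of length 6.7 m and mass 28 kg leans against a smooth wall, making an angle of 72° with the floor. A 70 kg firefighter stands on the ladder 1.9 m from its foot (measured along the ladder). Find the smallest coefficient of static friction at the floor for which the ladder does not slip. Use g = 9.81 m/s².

μ_min ≈ 0.112

About the foot of the ladder:
Ladder weight 28×9.81 = 274.7 N acts at 3.35 m along the ladder; its horizontal arm is 3.35·cos72° = 1.035 m → τ = 284.3 N·m clockwise.
Firefighter: 70×9.81 = 686.7 N at 1.9 m → arm 0.5871 m → τ = 403.2 N·m clockwise.
Wall normal N acts horizontally at the top; its moment arm is the height L sinθ = 6.7·sin72° = 6.372 m, counterclockwise.
Setting net torque to zero: N × 6.372 = 687.5 → N = 107.9 N.
ΣFx = 0 ⇒ f = N_wall = 107.9 N. ΣFy = 0 ⇒ N_floor = 961.4 N.
μ_min = f / N_floor = 107.9 / 961.4 = 0.112.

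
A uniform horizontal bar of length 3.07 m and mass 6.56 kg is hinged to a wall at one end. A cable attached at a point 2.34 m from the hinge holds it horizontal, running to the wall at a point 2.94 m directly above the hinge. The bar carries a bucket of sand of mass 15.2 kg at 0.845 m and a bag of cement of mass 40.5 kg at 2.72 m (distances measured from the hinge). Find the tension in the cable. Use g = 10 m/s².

About the hinge:
Beam weight: 6.56 × 10 = 65.6 N down at 1.535 m → arm 1.535 m, τ = 65.6 × 1.535 = 100.7 N·m clockwise.
Bucket of sand: 15.2 × 10 = 152 N down at 0.845 m → arm 0.845 m, τ = 152 × 0.845 = 128.4 N·m clockwise.
Bag of cement: 40.5 × 10 = 405 N down at 2.72 m → arm 2.72 m, τ = 405 × 2.72 = 1102 N·m clockwise.
Total clockwise load moment = 1331 N·m.
The cable tension T acts at 2.34 m; only its component perpendicular to the bar, T sinθ, produces torque. sinθ = h/√(h²+d²) = 2.94/√(2.94²+2.34²) = 0.7824.
Setting net torque to zero: T × 2.34 × 0.7824 = 1331 → T = 1331 / 1.831 = 727 N.

T ≈ 727 N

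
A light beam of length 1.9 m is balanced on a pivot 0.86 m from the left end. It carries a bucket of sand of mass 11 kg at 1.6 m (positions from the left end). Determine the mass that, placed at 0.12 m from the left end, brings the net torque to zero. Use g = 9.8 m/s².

Sum moments about the pivot (at 0.86 m from the left end) (the support reaction has zero arm there).
Bucket of sand: 11 × 9.8 = 107.8 N down at 1.6 m → arm 0.74 m, τ = 107.8 × 0.74 = 79.77 N·m clockwise.
Net moment of known loads = 79.77 N·m clockwise.
An unknown mass m at 0.12 m has arm 0.74 m; its moment is m·g·0.74 counterclockwise.
Setting net torque to zero: m × 9.8 × 0.74 = 79.77 → m = 79.77 / (9.8 × 0.74) = 11 kg.

m ≈ 11 kg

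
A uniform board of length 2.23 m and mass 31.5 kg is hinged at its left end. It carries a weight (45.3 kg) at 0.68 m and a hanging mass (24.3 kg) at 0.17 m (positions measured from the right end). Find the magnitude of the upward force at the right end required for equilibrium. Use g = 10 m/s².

F ≈ 697 N

Taking torques about the left end:
Beam weight: 31.5 × 10 = 315 N down at 1.115 m → arm 1.115 m, τ = 315 × 1.115 = 351.2 N·m clockwise.
Weight: 45.3 × 10 = 453 N down at 0.68 m → arm 1.55 m, τ = 453 × 1.55 = 702.1 N·m clockwise.
Hanging mass: 24.3 × 10 = 243 N down at 0.17 m → arm 2.06 m, τ = 243 × 2.06 = 500.6 N·m clockwise.
Net moment of the loads = 1554 N·m clockwise.
The upward force F acts at the right end, arm 2.23 m, giving F × 2.23 counterclockwise.
Στ = 0 ⇒ F × 2.23 = 1554 ⇒ F = 1554 / 2.23 = 697 N.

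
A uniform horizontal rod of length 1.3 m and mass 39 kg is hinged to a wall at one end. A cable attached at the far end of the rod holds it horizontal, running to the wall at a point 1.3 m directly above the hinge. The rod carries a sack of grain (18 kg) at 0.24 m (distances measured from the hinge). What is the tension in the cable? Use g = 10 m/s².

Choose the hinge as the axis so the unknown hinge reaction has zero arm there.
Beam weight: 39 × 10 = 390 N down at 0.65 m → arm 0.65 m, τ = 390 × 0.65 = 253.5 N·m clockwise.
Sack of grain: 18 × 10 = 180 N down at 0.24 m → arm 0.24 m, τ = 180 × 0.24 = 43.2 N·m clockwise.
Total clockwise load moment = 296.7 N·m.
The cable tension T acts at 1.3 m; only its component perpendicular to the rod, T sinθ, produces torque. sinθ = h/√(h²+d²) = 1.3/√(1.3²+1.3²) = 0.7071.
Setting net torque to zero: T × 1.3 × 0.7071 = 296.7 → T = 296.7 / 0.9192 = 323 N.

T ≈ 323 N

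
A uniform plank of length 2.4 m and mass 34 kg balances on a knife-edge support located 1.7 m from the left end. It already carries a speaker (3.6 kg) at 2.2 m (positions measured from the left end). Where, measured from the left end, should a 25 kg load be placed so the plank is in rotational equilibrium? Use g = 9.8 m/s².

x ≈ 2.31 m from the left end

Taking torques about the knife-edge support (at 1.7 m from the left end):
Beam weight: 34 × 9.8 = 333.2 N down at 1.2 m → arm 0.5 m, τ = 333.2 × 0.5 = 166.6 N·m counterclockwise.
Speaker: 3.6 × 9.8 = 35.28 N down at 2.2 m → arm 0.5 m, τ = 35.28 × 0.5 = 17.64 N·m clockwise.
Net moment of existing loads = 149 N·m counterclockwise.
The load weighs 25 × 9.8 = 245 N and must supply an equal clockwise moment, so its lever arm about the knife-edge support is 149 / 245 = 0.608 m.
That puts it at 1.7 + 0.608 = 2.31 m from the left end.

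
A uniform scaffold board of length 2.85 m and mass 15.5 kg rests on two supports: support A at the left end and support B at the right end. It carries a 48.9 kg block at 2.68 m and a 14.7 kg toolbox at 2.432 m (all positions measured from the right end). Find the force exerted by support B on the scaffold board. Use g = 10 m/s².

Sum moments about support A (its reaction then has zero moment arm).
Beam weight: 15.5 × 10 = 155 N down at 1.425 m → arm 1.425 m, τ = 155 × 1.425 = 220.9 N·m clockwise.
Block: 48.9 × 10 = 489 N down at 2.68 m → arm 0.17 m, τ = 489 × 0.17 = 83.13 N·m clockwise.
Toolbox: 14.7 × 10 = 147 N down at 2.432 m → arm 0.418 m, τ = 147 × 0.418 = 61.45 N·m clockwise.
Net load moment about support A = 365.5 N·m clockwise.
Reaction R at support B is upward at 0 m, arm 2.85 m → moment R × 2.85 counterclockwise.
For rotational equilibrium, R × 2.85 = 365.5, so R = 128 N.

R_B ≈ 128 N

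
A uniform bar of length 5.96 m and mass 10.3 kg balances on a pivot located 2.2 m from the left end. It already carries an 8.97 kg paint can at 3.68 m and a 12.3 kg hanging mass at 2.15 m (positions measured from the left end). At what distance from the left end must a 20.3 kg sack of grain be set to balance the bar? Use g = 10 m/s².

x ≈ 1.18 m from the left end

Choose the pivot (at 2.2 m from the left end) as the axis so the support reaction has zero arm there.
Beam weight: 10.3 × 10 = 103 N down at 2.98 m → arm 0.78 m, τ = 103 × 0.78 = 80.34 N·m clockwise.
Paint can: 8.97 × 10 = 89.7 N down at 3.68 m → arm 1.48 m, τ = 89.7 × 1.48 = 132.8 N·m clockwise.
Hanging mass: 12.3 × 10 = 123 N down at 2.15 m → arm 0.05 m, τ = 123 × 0.05 = 6.15 N·m counterclockwise.
Net moment of existing loads = 207 N·m clockwise.
The sack of grain weighs 20.3 × 10 = 203 N and must supply an equal counterclockwise moment, so its lever arm about the pivot is 207 / 203 = 1.02 m.
That puts it at 2.2 − 1.02 = 1.18 m from the left end.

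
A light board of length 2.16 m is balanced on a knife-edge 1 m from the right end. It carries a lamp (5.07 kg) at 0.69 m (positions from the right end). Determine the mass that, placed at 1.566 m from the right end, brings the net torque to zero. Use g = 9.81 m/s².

m ≈ 2.78 kg

About the knife-edge (at 1 m from the right end):
Lamp: 5.07 × 9.81 = 49.74 N down at 0.69 m → arm 0.31 m, τ = 49.74 × 0.31 = 15.42 N·m clockwise.
Net moment of known loads = 15.42 N·m clockwise.
An unknown mass m at 1.566 m has arm 0.566 m; its moment is m·g·0.566 counterclockwise.
Στ = 0 ⇒ m × 9.81 × 0.566 = 15.42 ⇒ m = 15.42 / (9.81 × 0.566) = 2.78 kg.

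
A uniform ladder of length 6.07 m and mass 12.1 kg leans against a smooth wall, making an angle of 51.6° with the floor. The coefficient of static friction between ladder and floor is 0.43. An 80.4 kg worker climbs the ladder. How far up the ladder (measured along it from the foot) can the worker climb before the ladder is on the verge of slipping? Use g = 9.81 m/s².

Sum moments about the foot of the ladder (the floor normal and friction both act there and drop out).
Ladder weight 12.1×9.81 = 118.7 N acts at 3.035 m along the ladder; its horizontal arm is 3.035·cos51.6° = 1.885 m → τ = 223.7 N·m clockwise.
Worker weight 80.4×9.81 = 788.7 N at distance d → arm d·cos51.6° → τ = 788.7·d·0.6211 clockwise.
Wall normal N at the top has arm L sinθ = 4.757 m counterclockwise, so Στ = 0 gives N·4.757 = 223.7 + 489.9·d.
ΣFy = 0 ⇒ N_floor = 907.4 N, so the maximum friction is μ_s·N_floor = 0.43×907.4 = 390.2 N. ΣFx = 0 ⇒ N_wall = f, so at the slipping point N = 390.2 N.
Substituting: 390.2×4.757 = 223.7 + 489.9·d ⇒ d = (1856 − 223.7) / 489.9 = 3.33 m.

d ≈ 3.33 m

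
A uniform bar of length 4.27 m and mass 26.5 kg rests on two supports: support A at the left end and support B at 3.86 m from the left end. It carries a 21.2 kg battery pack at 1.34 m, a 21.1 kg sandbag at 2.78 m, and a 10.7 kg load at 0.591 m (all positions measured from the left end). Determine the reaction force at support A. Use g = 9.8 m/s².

R_A ≈ 398 N

Choose support B as the axis so its reaction then has zero moment arm.
Beam weight: 26.5 × 9.8 = 259.7 N down at 2.135 m → arm 1.725 m, τ = 259.7 × 1.725 = 448 N·m counterclockwise.
Battery pack: 21.2 × 9.8 = 207.8 N down at 1.34 m → arm 2.52 m, τ = 207.8 × 2.52 = 523.7 N·m counterclockwise.
Sandbag: 21.1 × 9.8 = 206.8 N down at 2.78 m → arm 1.08 m, τ = 206.8 × 1.08 = 223.3 N·m counterclockwise.
Load: 10.7 × 9.8 = 104.9 N down at 0.591 m → arm 3.269 m, τ = 104.9 × 3.269 = 342.9 N·m counterclockwise.
Net load moment about support B = 1538 N·m counterclockwise.
Reaction R at support A is upward at 0 m, arm 3.86 m → moment R × 3.86 clockwise.
Setting net torque to zero: R × 3.86 = 1538 → R = 398 N.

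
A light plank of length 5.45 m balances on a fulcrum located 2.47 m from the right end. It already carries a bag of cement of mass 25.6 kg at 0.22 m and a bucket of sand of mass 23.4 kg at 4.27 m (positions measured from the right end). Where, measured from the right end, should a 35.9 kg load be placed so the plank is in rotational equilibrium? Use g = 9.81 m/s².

Taking torques about the fulcrum (at 2.47 m from the right end):
Bag of cement: 25.6 × 9.81 = 251.1 N down at 0.22 m → arm 2.25 m, τ = 251.1 × 2.25 = 565 N·m clockwise.
Bucket of sand: 23.4 × 9.81 = 229.6 N down at 4.27 m → arm 1.8 m, τ = 229.6 × 1.8 = 413.3 N·m counterclockwise.
Net moment of existing loads = 151.7 N·m clockwise.
The load weighs 35.9 × 9.81 = 352.2 N and must supply an equal counterclockwise moment, so its lever arm about the fulcrum is 151.7 / 352.2 = 0.431 m.
That puts it at 2.47 + 0.431 = 2.9 m from the right end.

x ≈ 2.9 m from the right end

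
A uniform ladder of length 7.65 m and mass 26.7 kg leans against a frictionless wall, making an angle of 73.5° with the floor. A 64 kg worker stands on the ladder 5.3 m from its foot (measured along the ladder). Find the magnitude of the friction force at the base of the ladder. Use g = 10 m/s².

f ≈ 171 N

About the foot of the ladder:
Ladder weight 26.7×10 = 267 N acts at 3.825 m along the ladder; its horizontal arm is 3.825·cos73.5° = 1.086 m → τ = 290 N·m clockwise.
Worker: 64×10 = 640 N at 5.3 m → arm 1.505 m → τ = 963.2 N·m clockwise.
Wall normal N acts horizontally at the top; its moment arm is the height L sinθ = 7.65·sin73.5° = 7.335 m, counterclockwise.
Balancing moments: N × 7.335 = 1253, giving N = 171 N.
ΣFx = 0: friction at the foot balances the wall's push, so f = N_wall = 171 N.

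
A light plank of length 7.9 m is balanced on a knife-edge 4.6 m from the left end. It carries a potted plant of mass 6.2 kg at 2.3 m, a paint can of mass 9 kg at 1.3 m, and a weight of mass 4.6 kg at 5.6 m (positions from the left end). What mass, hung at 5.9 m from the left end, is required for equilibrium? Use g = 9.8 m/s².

About the knife-edge (at 4.6 m from the left end):
Potted plant: 6.2 × 9.8 = 60.76 N down at 2.3 m → arm 2.3 m, τ = 60.76 × 2.3 = 139.7 N·m counterclockwise.
Paint can: 9 × 9.8 = 88.2 N down at 1.3 m → arm 3.3 m, τ = 88.2 × 3.3 = 291.1 N·m counterclockwise.
Weight: 4.6 × 9.8 = 45.08 N down at 5.6 m → arm 1 m, τ = 45.08 × 1 = 45.08 N·m clockwise.
Net moment of known loads = 385.7 N·m counterclockwise.
An unknown mass m at 5.9 m has arm 1.3 m; its moment is m·g·1.3 clockwise.
Setting net torque to zero: m × 9.8 × 1.3 = 385.7 → m = 385.7 / (9.8 × 1.3) = 30.3 kg.

m ≈ 30.3 kg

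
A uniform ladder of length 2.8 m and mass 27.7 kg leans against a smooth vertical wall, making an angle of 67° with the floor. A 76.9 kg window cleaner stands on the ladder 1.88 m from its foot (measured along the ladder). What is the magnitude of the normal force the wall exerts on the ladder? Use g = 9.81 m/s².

N_wall ≈ 273 N

Choose the foot of the ladder as the axis so the floor normal and friction both act there and drop out.
Ladder weight 27.7×9.81 = 271.7 N acts at 1.4 m along the ladder; its horizontal arm is 1.4·cos67° = 0.547 m → τ = 148.6 N·m clockwise.
Window cleaner: 76.9×9.81 = 754.4 N at 1.88 m → arm 0.7346 m → τ = 554.2 N·m clockwise.
Wall normal N acts horizontally at the top; its moment arm is the height L sinθ = 2.8·sin67° = 2.577 m, counterclockwise.
Στ = 0 ⇒ N × 2.577 = 702.8 ⇒ N = 273 N.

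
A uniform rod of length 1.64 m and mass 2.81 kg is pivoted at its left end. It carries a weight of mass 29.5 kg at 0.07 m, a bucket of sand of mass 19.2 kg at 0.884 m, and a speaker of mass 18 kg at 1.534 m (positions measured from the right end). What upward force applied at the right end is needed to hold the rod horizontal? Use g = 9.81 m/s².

F ≈ 389 N

Choose the left end as the axis so the unknown pivot reaction has zero arm there.
Beam weight: 2.81 × 9.81 = 27.57 N down at 0.82 m → arm 0.82 m, τ = 27.57 × 0.82 = 22.61 N·m clockwise.
Weight: 29.5 × 9.81 = 289.4 N down at 0.07 m → arm 1.57 m, τ = 289.4 × 1.57 = 454.4 N·m clockwise.
Bucket of sand: 19.2 × 9.81 = 188.4 N down at 0.884 m → arm 0.756 m, τ = 188.4 × 0.756 = 142.4 N·m clockwise.
Speaker: 18 × 9.81 = 176.6 N down at 1.534 m → arm 0.106 m, τ = 176.6 × 0.106 = 18.72 N·m clockwise.
Net moment of the loads = 638.1 N·m clockwise.
The upward force F acts at the right end, arm 1.64 m, giving F × 1.64 counterclockwise.
For rotational equilibrium, F × 1.64 = 638.1, so F = 638.1 / 1.64 = 389 N.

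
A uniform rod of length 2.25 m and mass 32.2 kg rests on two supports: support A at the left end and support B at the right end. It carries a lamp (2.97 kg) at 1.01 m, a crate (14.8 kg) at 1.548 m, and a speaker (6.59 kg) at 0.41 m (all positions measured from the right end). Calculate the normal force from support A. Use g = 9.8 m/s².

Take moments about support B.
Beam weight: 32.2 × 9.8 = 315.6 N down at 1.125 m → arm 1.125 m, τ = 315.6 × 1.125 = 355.1 N·m counterclockwise.
Lamp: 2.97 × 9.8 = 29.11 N down at 1.01 m → arm 1.01 m, τ = 29.11 × 1.01 = 29.4 N·m counterclockwise.
Crate: 14.8 × 9.8 = 145 N down at 1.548 m → arm 1.548 m, τ = 145 × 1.548 = 224.5 N·m counterclockwise.
Speaker: 6.59 × 9.8 = 64.58 N down at 0.41 m → arm 0.41 m, τ = 64.58 × 0.41 = 26.48 N·m counterclockwise.
Net load moment about support B = 635.5 N·m counterclockwise.
Reaction R at support A is upward at 2.25 m, arm 2.25 m → moment R × 2.25 clockwise.
Balancing moments: R × 2.25 = 635.5, giving R = 282 N.

R_A ≈ 282 N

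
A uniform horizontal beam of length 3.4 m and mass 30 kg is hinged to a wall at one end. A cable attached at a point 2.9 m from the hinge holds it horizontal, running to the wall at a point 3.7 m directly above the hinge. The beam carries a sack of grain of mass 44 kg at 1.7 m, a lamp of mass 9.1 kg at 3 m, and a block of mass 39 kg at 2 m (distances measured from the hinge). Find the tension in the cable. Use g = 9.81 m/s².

Sum moments about the hinge (the unknown hinge reaction has zero arm there).
Beam weight: 30 × 9.81 = 294.3 N down at 1.7 m → arm 1.7 m, τ = 294.3 × 1.7 = 500.3 N·m clockwise.
Sack of grain: 44 × 9.81 = 431.6 N down at 1.7 m → arm 1.7 m, τ = 431.6 × 1.7 = 733.7 N·m clockwise.
Lamp: 9.1 × 9.81 = 89.27 N down at 3 m → arm 3 m, τ = 89.27 × 3 = 267.8 N·m clockwise.
Block: 39 × 9.81 = 382.6 N down at 2 m → arm 2 m, τ = 382.6 × 2 = 765.2 N·m clockwise.
Total clockwise load moment = 2267 N·m.
The cable tension T acts at 2.9 m; only its component perpendicular to the beam, T sinθ, produces torque. sinθ = h/√(h²+d²) = 3.7/√(3.7²+2.9²) = 0.7871.
Setting net torque to zero: T × 2.9 × 0.7871 = 2267 → T = 2267 / 2.283 = 993 N.

T ≈ 993 N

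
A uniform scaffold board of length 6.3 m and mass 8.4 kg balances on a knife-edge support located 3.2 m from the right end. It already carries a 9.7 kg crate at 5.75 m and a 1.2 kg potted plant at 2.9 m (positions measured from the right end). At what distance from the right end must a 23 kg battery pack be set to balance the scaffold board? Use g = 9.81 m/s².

x ≈ 2.16 m from the right end

Choose the knife-edge support (at 3.2 m from the right end) as the axis so the support reaction has zero arm there.
Beam weight: 8.4 × 9.81 = 82.4 N down at 3.15 m → arm 0.05 m, τ = 82.4 × 0.05 = 4.12 N·m clockwise.
Crate: 9.7 × 9.81 = 95.16 N down at 5.75 m → arm 2.55 m, τ = 95.16 × 2.55 = 242.7 N·m counterclockwise.
Potted plant: 1.2 × 9.81 = 11.77 N down at 2.9 m → arm 0.3 m, τ = 11.77 × 0.3 = 3.531 N·m clockwise.
Net moment of existing loads = 235 N·m counterclockwise.
The battery pack weighs 23 × 9.81 = 225.6 N and must supply an equal clockwise moment, so its lever arm about the knife-edge support is 235 / 225.6 = 1.04 m.
That puts it at 3.2 − 1.04 = 2.16 m from the right end.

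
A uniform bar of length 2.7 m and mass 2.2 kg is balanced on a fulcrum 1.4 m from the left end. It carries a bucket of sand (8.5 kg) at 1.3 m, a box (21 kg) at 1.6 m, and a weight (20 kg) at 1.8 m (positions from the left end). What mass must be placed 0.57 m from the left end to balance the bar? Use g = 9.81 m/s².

Choose the fulcrum (at 1.4 m from the left end) as the axis so the support reaction has zero arm there.
Beam weight: 2.2 × 9.81 = 21.58 N down at 1.35 m → arm 0.05 m, τ = 21.58 × 0.05 = 1.079 N·m counterclockwise.
Bucket of sand: 8.5 × 9.81 = 83.39 N down at 1.3 m → arm 0.1 m, τ = 83.39 × 0.1 = 8.339 N·m counterclockwise.
Box: 21 × 9.81 = 206 N down at 1.6 m → arm 0.2 m, τ = 206 × 0.2 = 41.2 N·m clockwise.
Weight: 20 × 9.81 = 196.2 N down at 1.8 m → arm 0.4 m, τ = 196.2 × 0.4 = 78.48 N·m clockwise.
Net moment of known loads = 110.3 N·m clockwise.
An unknown mass m at 0.57 m has arm 0.83 m; its moment is m·g·0.83 counterclockwise.
Στ = 0 ⇒ m × 9.81 × 0.83 = 110.3 ⇒ m = 110.3 / (9.81 × 0.83) = 13.5 kg.

m ≈ 13.5 kg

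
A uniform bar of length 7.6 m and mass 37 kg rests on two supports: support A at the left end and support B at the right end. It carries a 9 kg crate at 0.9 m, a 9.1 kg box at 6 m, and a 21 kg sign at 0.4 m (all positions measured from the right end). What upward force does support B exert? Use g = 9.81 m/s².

Choose support A as the axis so its reaction then has zero moment arm.
Beam weight: 37 × 9.81 = 363 N down at 3.8 m → arm 3.8 m, τ = 363 × 3.8 = 1379 N·m clockwise.
Crate: 9 × 9.81 = 88.29 N down at 0.9 m → arm 6.7 m, τ = 88.29 × 6.7 = 591.5 N·m clockwise.
Box: 9.1 × 9.81 = 89.27 N down at 6 m → arm 1.6 m, τ = 89.27 × 1.6 = 142.8 N·m clockwise.
Sign: 21 × 9.81 = 206 N down at 0.4 m → arm 7.2 m, τ = 206 × 7.2 = 1483 N·m clockwise.
Net load moment about support A = 3596 N·m clockwise.
Reaction R at support B is upward at 0 m, arm 7.6 m → moment R × 7.6 counterclockwise.
Setting net torque to zero: R × 7.6 = 3596 → R = 473 N.

R_B ≈ 473 N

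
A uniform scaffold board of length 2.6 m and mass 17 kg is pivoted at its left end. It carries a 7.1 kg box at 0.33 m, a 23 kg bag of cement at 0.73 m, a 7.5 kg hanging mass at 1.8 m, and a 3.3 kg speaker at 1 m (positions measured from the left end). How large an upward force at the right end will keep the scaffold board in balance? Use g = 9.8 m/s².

Take moments about the left end.
Beam weight: 17 × 9.8 = 166.6 N down at 1.3 m → arm 1.3 m, τ = 166.6 × 1.3 = 216.6 N·m clockwise.
Box: 7.1 × 9.8 = 69.58 N down at 0.33 m → arm 0.33 m, τ = 69.58 × 0.33 = 22.96 N·m clockwise.
Bag of cement: 23 × 9.8 = 225.4 N down at 0.73 m → arm 0.73 m, τ = 225.4 × 0.73 = 164.5 N·m clockwise.
Hanging mass: 7.5 × 9.8 = 73.5 N down at 1.8 m → arm 1.8 m, τ = 73.5 × 1.8 = 132.3 N·m clockwise.
Speaker: 3.3 × 9.8 = 32.34 N down at 1 m → arm 1 m, τ = 32.34 × 1 = 32.34 N·m clockwise.
Net moment of the loads = 568.7 N·m clockwise.
The upward force F acts at the right end, arm 2.6 m, giving F × 2.6 counterclockwise.
Balancing moments: F × 2.6 = 568.7, giving F = 568.7 / 2.6 = 219 N.

F ≈ 219 N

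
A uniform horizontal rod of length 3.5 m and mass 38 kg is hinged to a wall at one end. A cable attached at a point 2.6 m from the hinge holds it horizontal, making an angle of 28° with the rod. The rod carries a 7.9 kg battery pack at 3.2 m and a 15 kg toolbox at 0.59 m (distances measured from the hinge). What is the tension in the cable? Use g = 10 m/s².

About the hinge:
Beam weight: 38 × 10 = 380 N down at 1.75 m → arm 1.75 m, τ = 380 × 1.75 = 665 N·m clockwise.
Battery pack: 7.9 × 10 = 79 N down at 3.2 m → arm 3.2 m, τ = 79 × 3.2 = 252.8 N·m clockwise.
Toolbox: 15 × 10 = 150 N down at 0.59 m → arm 0.59 m, τ = 150 × 0.59 = 88.5 N·m clockwise.
Total clockwise load moment = 1006 N·m.
The cable tension T acts at 2.6 m; only its component perpendicular to the rod, T sinθ, produces torque. sin 28° = 0.4695.
Στ = 0 ⇒ T × 2.6 × 0.4695 = 1006 ⇒ T = 1006 / 1.221 = 824 N.

T ≈ 824 N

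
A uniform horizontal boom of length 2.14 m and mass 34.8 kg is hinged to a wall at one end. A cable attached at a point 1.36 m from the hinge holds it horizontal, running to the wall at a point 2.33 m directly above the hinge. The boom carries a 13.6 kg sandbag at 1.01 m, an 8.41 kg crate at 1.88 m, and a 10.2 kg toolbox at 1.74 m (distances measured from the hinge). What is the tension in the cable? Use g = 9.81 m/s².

T ≈ 706 N

Take moments about the hinge.
Beam weight: 34.8 × 9.81 = 341.4 N down at 1.07 m → arm 1.07 m, τ = 341.4 × 1.07 = 365.3 N·m clockwise.
Sandbag: 13.6 × 9.81 = 133.4 N down at 1.01 m → arm 1.01 m, τ = 133.4 × 1.01 = 134.7 N·m clockwise.
Crate: 8.41 × 9.81 = 82.5 N down at 1.88 m → arm 1.88 m, τ = 82.5 × 1.88 = 155.1 N·m clockwise.
Toolbox: 10.2 × 9.81 = 100.1 N down at 1.74 m → arm 1.74 m, τ = 100.1 × 1.74 = 174.2 N·m clockwise.
Total clockwise load moment = 829.3 N·m.
The cable tension T acts at 1.36 m; only its component perpendicular to the boom, T sinθ, produces torque. sinθ = h/√(h²+d²) = 2.33/√(2.33²+1.36²) = 0.8636.
For rotational equilibrium, T × 1.36 × 0.8636 = 829.3, so T = 829.3 / 1.174 = 706 N.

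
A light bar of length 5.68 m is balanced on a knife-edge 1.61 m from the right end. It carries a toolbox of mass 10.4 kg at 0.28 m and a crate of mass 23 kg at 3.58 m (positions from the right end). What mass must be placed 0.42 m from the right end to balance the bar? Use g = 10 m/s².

m ≈ 26.5 kg

Sum moments about the knife-edge (at 1.61 m from the right end) (the support reaction has zero arm there).
Toolbox: 10.4 × 10 = 104 N down at 0.28 m → arm 1.33 m, τ = 104 × 1.33 = 138.3 N·m clockwise.
Crate: 23 × 10 = 230 N down at 3.58 m → arm 1.97 m, τ = 230 × 1.97 = 453.1 N·m counterclockwise.
Net moment of known loads = 314.8 N·m counterclockwise.
An unknown mass m at 0.42 m has arm 1.19 m; its moment is m·g·1.19 clockwise.
Balancing moments: m × 10 × 1.19 = 314.8, giving m = 314.8 / (10 × 1.19) = 26.5 kg.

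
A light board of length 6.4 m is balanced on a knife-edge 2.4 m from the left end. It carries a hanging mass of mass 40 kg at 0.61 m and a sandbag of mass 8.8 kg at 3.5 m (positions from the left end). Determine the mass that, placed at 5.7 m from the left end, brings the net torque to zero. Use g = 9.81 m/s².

Take moments about the knife-edge (at 2.4 m from the left end).
Hanging mass: 40 × 9.81 = 392.4 N down at 0.61 m → arm 1.79 m, τ = 392.4 × 1.79 = 702.4 N·m counterclockwise.
Sandbag: 8.8 × 9.81 = 86.33 N down at 3.5 m → arm 1.1 m, τ = 86.33 × 1.1 = 94.96 N·m clockwise.
Net moment of known loads = 607.4 N·m counterclockwise.
An unknown mass m at 5.7 m has arm 3.3 m; its moment is m·g·3.3 clockwise.
Setting net torque to zero: m × 9.81 × 3.3 = 607.4 → m = 607.4 / (9.81 × 3.3) = 18.8 kg.

m ≈ 18.8 kg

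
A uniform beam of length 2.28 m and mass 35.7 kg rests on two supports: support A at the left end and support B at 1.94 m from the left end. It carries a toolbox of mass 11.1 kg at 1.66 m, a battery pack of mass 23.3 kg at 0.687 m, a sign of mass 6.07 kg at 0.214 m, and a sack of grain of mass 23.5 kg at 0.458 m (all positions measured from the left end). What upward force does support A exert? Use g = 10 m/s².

Taking torques about support B:
Beam weight: 35.7 × 10 = 357 N down at 1.14 m → arm 0.8 m, τ = 357 × 0.8 = 285.6 N·m counterclockwise.
Toolbox: 11.1 × 10 = 111 N down at 1.66 m → arm 0.28 m, τ = 111 × 0.28 = 31.08 N·m counterclockwise.
Battery pack: 23.3 × 10 = 233 N down at 0.687 m → arm 1.253 m, τ = 233 × 1.253 = 291.9 N·m counterclockwise.
Sign: 6.07 × 10 = 60.7 N down at 0.214 m → arm 1.726 m, τ = 60.7 × 1.726 = 104.8 N·m counterclockwise.
Sack of grain: 23.5 × 10 = 235 N down at 0.458 m → arm 1.482 m, τ = 235 × 1.482 = 348.3 N·m counterclockwise.
Net load moment about support B = 1062 N·m counterclockwise.
Reaction R at support A is upward at 0 m, arm 1.94 m → moment R × 1.94 clockwise.
Setting net torque to zero: R × 1.94 = 1062 → R = 547 N.

R_A ≈ 547 N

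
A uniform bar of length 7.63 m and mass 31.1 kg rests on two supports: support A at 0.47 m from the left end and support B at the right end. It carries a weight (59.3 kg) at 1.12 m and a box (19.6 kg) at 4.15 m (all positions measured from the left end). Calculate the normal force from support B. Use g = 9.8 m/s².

Taking torques about support A:
Beam weight: 31.1 × 9.8 = 304.8 N down at 3.815 m → arm 3.345 m, τ = 304.8 × 3.345 = 1020 N·m clockwise.
Weight: 59.3 × 9.8 = 581.1 N down at 1.12 m → arm 0.65 m, τ = 581.1 × 0.65 = 377.7 N·m clockwise.
Box: 19.6 × 9.8 = 192.1 N down at 4.15 m → arm 3.68 m, τ = 192.1 × 3.68 = 706.9 N·m clockwise.
Net load moment about support A = 2105 N·m clockwise.
Reaction R at support B is upward at 7.63 m, arm 7.16 m → moment R × 7.16 counterclockwise.
Στ = 0 ⇒ R × 7.16 = 2105 ⇒ R = 294 N.

R_B ≈ 294 N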